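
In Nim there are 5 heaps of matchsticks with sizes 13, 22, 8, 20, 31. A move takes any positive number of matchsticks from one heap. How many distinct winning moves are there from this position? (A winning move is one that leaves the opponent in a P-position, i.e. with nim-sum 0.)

3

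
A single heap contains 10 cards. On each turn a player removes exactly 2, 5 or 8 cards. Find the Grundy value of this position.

Compute g(0), g(1), … for moves {2, 5, 8}:
k:     0  1  2  3  4  5  6  7  8  9 10
g(k):  0  0  1  1  0  2  1  0  2  1  0
So g(10) = 0.

0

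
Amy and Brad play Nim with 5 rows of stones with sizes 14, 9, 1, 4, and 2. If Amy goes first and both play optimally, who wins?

Nim-sum: 14 XOR 9 XOR 1 XOR 4 XOR 2 = 0.
The nim-sum is 0, so this is a P-position: the player to move is in a losing position under optimal play; Amy is about to move from it and so loses — Brad wins.

Brad wins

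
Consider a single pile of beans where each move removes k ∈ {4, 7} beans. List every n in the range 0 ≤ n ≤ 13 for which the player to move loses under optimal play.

0, 1, 2, 3, 11, 12, 13

Grundy values for subtraction set {4, 7}:
k:     0  1  2  3  4  5  6  7  8  9 10 11 12 13
g(k):  0  0  0  0  1  1  1  1  2  2  2  0  0  0
The P-positions (g = 0) in 0..13 are 0, 1, 2, 3, 11, 12, 13.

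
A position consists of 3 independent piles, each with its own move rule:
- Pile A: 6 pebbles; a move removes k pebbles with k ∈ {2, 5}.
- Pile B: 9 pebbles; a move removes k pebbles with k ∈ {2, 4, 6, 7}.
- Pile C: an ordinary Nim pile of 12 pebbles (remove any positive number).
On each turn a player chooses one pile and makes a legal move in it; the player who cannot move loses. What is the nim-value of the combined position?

13

For pile A, compute g(0), g(1), … with moves {2, 5}:
k:     0  1  2  3  4  5  6
g(k):  0  0  1  1  0  2  1
So g(6) = 1.
Build the Grundy sequence for pile B with g(k) = mex{g(k−s) : s ∈ {2, 4, 6, 7}, s ≤ k}:
g(0) = mex{} = 0
g(1) = mex{} = 0
g(2) = mex{0} = 1
g(3) = mex{0} = 1
g(4) = mex{0,1} = 2
g(5) = mex{0,1} = 2
g(6) = mex{0,1,2} = 3
g(7) = mex{0,1,2} = 3
g(8) = mex{0,1,2,3} = 4
g(9) = mex{1,2,3} = 0
So g(9) = 0.
Pile C is a plain Nim pile of size 12, so its Grundy value is 12.
By the Sprague-Grundy theorem, the Grundy value of a sum of independent games is the XOR of the component values.
Combined value = 1 ⊕ 0 ⊕ 12 = 13.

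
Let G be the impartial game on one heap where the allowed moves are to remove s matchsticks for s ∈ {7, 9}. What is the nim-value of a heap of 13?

1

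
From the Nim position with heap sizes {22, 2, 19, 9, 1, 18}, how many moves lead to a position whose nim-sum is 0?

3

Compute the nim-sum pairwise:
22 ⊕ 2 = 20
20 ⊕ 19 = 7
7 ⊕ 9 = 14
14 ⊕ 1 = 15
15 ⊕ 18 = 29
The overall nim-sum is X = 29. A heap of size p has a winning move iff p XOR X < p (reduce it to p XOR X).
  22: 22 XOR 29 = 11 < 22 — winning move (to 11).
  2: 2 XOR 29 = 31 ≥ 2 — no move.
  19: 19 XOR 29 = 14 < 19 — winning move (to 14).
  9: 9 XOR 29 = 20 ≥ 9 — no move.
  1: 1 XOR 29 = 28 ≥ 1 — no move.
  18: 18 XOR 29 = 15 < 18 — winning move (to 15).
That gives 3 winning moves.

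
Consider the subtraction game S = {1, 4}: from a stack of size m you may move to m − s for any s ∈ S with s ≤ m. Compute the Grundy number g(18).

Compute g(0), g(1), … for moves {1, 4}:
k:     0  1  2  3  4  5  6  7  8  9 10 11 12 13 14 15 16 17 18
g(k):  0  1  0  1  2  0  1  0  1  2  0  1  0  1  2  0  1  0  1
So g(18) = 1.

1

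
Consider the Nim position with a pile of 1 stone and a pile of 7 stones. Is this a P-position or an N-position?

N-position

In binary:
  001  (1)
  111  (7)
  ---
  110  (6)
The nim-sum is 6 ≠ 0, so this is an N-position: the player to move can win.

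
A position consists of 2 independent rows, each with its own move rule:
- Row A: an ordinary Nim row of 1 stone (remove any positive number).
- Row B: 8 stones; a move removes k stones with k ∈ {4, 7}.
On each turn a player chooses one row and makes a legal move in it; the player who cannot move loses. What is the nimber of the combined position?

Row A is a plain Nim row of size 1, so its Grundy value is 1.
Grundy values for row B (subtraction set {4, 7}):
g(0) = mex{} = 0
g(1) = mex{} = 0
g(2) = mex{} = 0
g(3) = mex{} = 0
g(4) = mex{0} = 1
g(5) = mex{0} = 1
g(6) = mex{0} = 1
g(7) = mex{0} = 1
g(8) = mex{0,1} = 2
So g(8) = 2.
The value of a disjunctive sum is the nim-sum of the parts.
Combined value = 1 ⊕ 2 = 3.

3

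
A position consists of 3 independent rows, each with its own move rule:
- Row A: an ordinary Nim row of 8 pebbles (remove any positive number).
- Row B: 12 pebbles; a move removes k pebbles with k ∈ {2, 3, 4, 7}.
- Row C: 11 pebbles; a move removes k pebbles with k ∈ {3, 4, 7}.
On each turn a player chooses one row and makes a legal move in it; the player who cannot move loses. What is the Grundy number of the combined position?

Row A is a plain Nim row of size 8, so its Grundy value is 8.
For row B, compute g(0), g(1), … with moves {2, 3, 4, 7}:
g(0) = mex{} = 0
g(1) = mex{} = 0
g(2) = mex{0} = 1
g(3) = mex{0} = 1
g(4) = mex{0,1} = 2
g(5) = mex{0,1} = 2
g(6) = mex{1,2} = 0
g(7) = mex{0,1,2} = 3
g(8) = mex{0,2} = 1
g(9) = mex{0,1,2,3} = 4
g(10) = mex{0,1,3} = 2
g(11) = mex{1,2,3,4} = 0
g(12) = mex{1,2,4} = 0
So g(12) = 0.
For row C, compute g(0), g(1), … with moves {3, 4, 7}:
g(0) = mex{} = 0
g(1) = mex{} = 0
g(2) = mex{} = 0
g(3) = mex{0} = 1
g(4) = mex{0} = 1
g(5) = mex{0} = 1
g(6) = mex{0,1} = 2
g(7) = mex{0,1} = 2
g(8) = mex{0,1} = 2
g(9) = mex{0,1,2} = 3
g(10) = mex{1,2} = 0
g(11) = mex{1,2} = 0
So g(11) = 0.
The value of a disjunctive sum is the nim-sum of the parts.
Combined value = 8 ⊕ 0 ⊕ 0 = 8.

8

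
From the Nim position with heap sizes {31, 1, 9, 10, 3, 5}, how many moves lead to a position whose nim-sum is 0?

Write each in binary and XOR column by column:
  11111  (31)
  00001  (1)
  01001  (9)
  01010  (10)
  00011  (3)
  00101  (5)
  -----
  11011  (27)
The overall nim-sum is X = 27. A heap of size p has a winning move iff p XOR X < p (reduce it to p XOR X).
  31: 31 XOR 27 = 4 < 31 — winning move (to 4).
  1: 1 XOR 27 = 26 ≥ 1 — no move.
  9: 9 XOR 27 = 18 ≥ 9 — no move.
  10: 10 XOR 27 = 17 ≥ 10 — no move.
  3: 3 XOR 27 = 24 ≥ 3 — no move.
  5: 5 XOR 27 = 30 ≥ 5 — no move.
That gives 1 winning move.

1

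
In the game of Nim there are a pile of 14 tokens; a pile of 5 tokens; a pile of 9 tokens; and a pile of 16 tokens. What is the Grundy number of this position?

18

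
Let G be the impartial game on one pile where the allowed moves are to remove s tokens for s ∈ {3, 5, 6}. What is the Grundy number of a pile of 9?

0

Compute g(0), g(1), … for moves {3, 5, 6}:
k:     0  1  2  3  4  5  6  7  8  9
g(k):  0  0  0  1  1  1  2  2  2  0
So g(9) = 0.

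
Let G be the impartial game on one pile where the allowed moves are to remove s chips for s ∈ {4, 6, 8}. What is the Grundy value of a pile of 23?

Build the Grundy sequence with g(k) = mex{g(k−s) : s ∈ {4, 6, 8}, s ≤ k}:
k:     0  1  2  3  4  5  6  7  8  9 10 11 12 13 14 15 16 17 18 19 20 21 22 23
g(k):  0  0  0  0  1  1  1  1  2  2  2  2  0  0  0  0  1  1  1  1  2  2  2  2
So g(23) = 2.

2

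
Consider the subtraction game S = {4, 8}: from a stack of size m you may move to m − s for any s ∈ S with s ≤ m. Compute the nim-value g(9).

Grundy values for subtraction set {4, 8}:
g(0) = mex{} = 0
g(1) = mex{} = 0
g(2) = mex{} = 0
g(3) = mex{} = 0
g(4) = mex{0} = 1
g(5) = mex{0} = 1
g(6) = mex{0} = 1
g(7) = mex{0} = 1
g(8) = mex{0,1} = 2
g(9) = mex{0,1} = 2
So g(9) = 2.

2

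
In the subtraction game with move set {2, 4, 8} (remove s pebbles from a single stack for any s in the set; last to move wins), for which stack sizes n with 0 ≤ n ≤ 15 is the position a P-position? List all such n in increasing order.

Compute g(0), g(1), … for moves {2, 4, 8}:
k:     0  1  2  3  4  5  6  7  8  9 10 11 12 13 14 15
g(k):  0  0  1  1  2  2  0  0  1  1  2  2  0  0  1  1
The P-positions (g = 0) in 0..15 are 0, 1, 6, 7, 12, 13.

0, 1, 6, 7, 12, 13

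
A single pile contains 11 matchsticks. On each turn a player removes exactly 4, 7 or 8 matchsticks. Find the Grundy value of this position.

2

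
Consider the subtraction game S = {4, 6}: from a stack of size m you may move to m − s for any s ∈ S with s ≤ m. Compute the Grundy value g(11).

0

Grundy values for subtraction set {4, 6}:
k:     0  1  2  3  4  5  6  7  8  9 10 11
g(k):  0  0  0  0  1  1  1  1  2  2  0  0
So g(11) = 0.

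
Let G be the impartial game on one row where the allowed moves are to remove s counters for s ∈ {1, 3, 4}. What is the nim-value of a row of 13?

2

Compute g(0), g(1), … for moves {1, 3, 4}:
k:     0  1  2  3  4  5  6  7  8  9 10 11 12 13
g(k):  0  1  0  1  2  3  2  0  1  0  1  2  3  2
So g(13) = 2.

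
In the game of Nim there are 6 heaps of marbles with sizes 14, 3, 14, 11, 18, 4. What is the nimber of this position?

Nim-sum: 14 ^ 3 ^ 14 ^ 11 ^ 18 ^ 4 = 30.

30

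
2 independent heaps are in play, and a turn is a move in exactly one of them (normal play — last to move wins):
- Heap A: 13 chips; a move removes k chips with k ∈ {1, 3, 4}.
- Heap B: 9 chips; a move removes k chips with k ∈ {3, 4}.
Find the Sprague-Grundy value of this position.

Build the Grundy sequence for heap A with g(k) = mex{g(k−s) : s ∈ {1, 3, 4}, s ≤ k}:
k:     0  1  2  3  4  5  6  7  8  9 10 11 12 13
g(k):  0  1  0  1  2  3  2  0  1  0  1  2  3  2
So g(13) = 2.
Grundy values for heap B (subtraction set {3, 4}):
g(0) = mex{} = 0
g(1) = mex{} = 0
g(2) = mex{} = 0
g(3) = mex{0} = 1
g(4) = mex{0} = 1
g(5) = mex{0} = 1
g(6) = mex{0,1} = 2
g(7) = mex{1} = 0
g(8) = mex{1} = 0
g(9) = mex{1,2} = 0
So g(9) = 0.
The value of a disjunctive sum is the nim-sum of the parts.
Combined value = 2 ⊕ 0 = 2.

2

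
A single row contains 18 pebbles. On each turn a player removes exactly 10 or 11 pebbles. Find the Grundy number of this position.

Build the Grundy sequence with g(k) = mex{g(k−s) : s ∈ {10, 11}, s ≤ k}:
k:     0  1  2  3  4  5  6  7  8  9 10 11 12 13 14 15 16 17 18
g(k):  0  0  0  0  0  0  0  0  0  0  1  1  1  1  1  1  1  1  1
So g(18) = 1.

1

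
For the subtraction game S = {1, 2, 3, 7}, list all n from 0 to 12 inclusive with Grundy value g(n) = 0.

0, 4, 8, 12

Grundy values for subtraction set {1, 2, 3, 7}:
g(0) = mex{} = 0
g(1) = mex{0} = 1
g(2) = mex{0,1} = 2
g(3) = mex{0,1,2} = 3
g(4) = mex{1,2,3} = 0
g(5) = mex{0,2,3} = 1
g(6) = mex{0,1,3} = 2
g(7) = mex{0,1,2} = 3
g(8) = mex{1,2,3} = 0
g(9) = mex{0,2,3} = 1
g(10) = mex{0,1,3} = 2
g(11) = mex{0,1,2} = 3
g(12) = mex{1,2,3} = 0
The P-positions (g = 0) in 0..12 are 0, 4, 8, 12.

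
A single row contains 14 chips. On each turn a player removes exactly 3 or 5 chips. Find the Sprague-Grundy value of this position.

2

Compute g(0), g(1), … for moves {3, 5}:
g(0) = mex{} = 0
g(1) = mex{} = 0
g(2) = mex{} = 0
g(3) = mex{0} = 1
g(4) = mex{0} = 1
g(5) = mex{0} = 1
g(6) = mex{0,1} = 2
g(7) = mex{0,1} = 2
g(8) = mex{1} = 0
g(9) = mex{1,2} = 0
g(10) = mex{1,2} = 0
g(11) = mex{0,2} = 1
g(12) = mex{0,2} = 1
g(13) = mex{0} = 1
g(14) = mex{0,1} = 2
So g(14) = 2.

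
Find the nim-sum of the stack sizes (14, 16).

Nim-sum: 14 ^ 16 = 30.

30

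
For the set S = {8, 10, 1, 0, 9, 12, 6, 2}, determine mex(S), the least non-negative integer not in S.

The values 0, 1, 2 are all present; 3 is the first non-negative integer missing from the set.

3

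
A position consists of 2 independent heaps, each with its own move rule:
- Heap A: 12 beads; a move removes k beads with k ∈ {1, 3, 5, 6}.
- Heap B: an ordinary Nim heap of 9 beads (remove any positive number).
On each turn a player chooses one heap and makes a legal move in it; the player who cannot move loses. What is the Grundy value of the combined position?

8

Grundy values for heap A (subtraction set {1, 3, 5, 6}):
k:     0  1  2  3  4  5  6  7  8  9 10 11 12
g(k):  0  1  0  1  0  1  2  3  2  3  2  0  1
So g(12) = 1.
Heap B is a plain Nim heap of size 9, so its Grundy value is 9.
The value of a disjunctive sum is the nim-sum of the parts.
Combined value = 1 XOR 9 = 8.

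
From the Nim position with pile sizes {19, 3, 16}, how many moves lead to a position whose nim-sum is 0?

Bitwise XOR of the heap sizes:
  10011  (19)
  00011  (3)
  10000  (16)
  -----
  00000  (0)
The nim-sum is already 0, so every move leaves a nonzero nim-sum — there are no winning moves.

0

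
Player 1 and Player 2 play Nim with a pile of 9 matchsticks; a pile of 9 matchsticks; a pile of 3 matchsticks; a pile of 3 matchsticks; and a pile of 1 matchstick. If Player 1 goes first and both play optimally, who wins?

Player 1 wins

Compute the nim-sum pairwise:
9 ^ 9 = 0
0 ^ 3 = 3
3 ^ 3 = 0
0 ^ 1 = 1
The nim-sum is 1 ≠ 0, so this is an N-position: the player to move can win; Player 1 has a winning move.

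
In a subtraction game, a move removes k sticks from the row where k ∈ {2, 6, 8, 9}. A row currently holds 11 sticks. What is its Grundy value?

3

Compute g(0), g(1), … for moves {2, 6, 8, 9}:
g(0) = mex{} = 0
g(1) = mex{} = 0
g(2) = mex{0} = 1
g(3) = mex{0} = 1
g(4) = mex{1} = 0
g(5) = mex{1} = 0
g(6) = mex{0} = 1
g(7) = mex{0} = 1
g(8) = mex{0,1} = 2
g(9) = mex{0,1} = 2
g(10) = mex{0,1,2} = 3
g(11) = mex{0,1,2} = 3
So g(11) = 3.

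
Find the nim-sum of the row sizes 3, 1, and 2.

0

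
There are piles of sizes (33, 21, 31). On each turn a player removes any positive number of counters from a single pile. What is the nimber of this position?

Bitwise XOR of the heap sizes:
  100001  (33)
  010101  (21)
  011111  (31)
  ------
  101011  (43)

43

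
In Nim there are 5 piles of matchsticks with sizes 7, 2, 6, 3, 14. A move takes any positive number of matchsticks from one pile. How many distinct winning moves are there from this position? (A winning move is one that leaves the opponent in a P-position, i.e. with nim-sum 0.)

1

Nim-sum: 7 ^ 2 ^ 6 ^ 3 ^ 14 = 14.
The overall nim-sum is X = 14. A pile of size p has a winning move iff p XOR X < p (reduce it to p XOR X).
  7: 7 XOR 14 = 9 ≥ 7 — no move.
  2: 2 XOR 14 = 12 ≥ 2 — no move.
  6: 6 XOR 14 = 8 ≥ 6 — no move.
  3: 3 XOR 14 = 13 ≥ 3 — no move.
  14: 14 XOR 14 = 0 < 14 — winning move (to 0).
That gives 1 winning move.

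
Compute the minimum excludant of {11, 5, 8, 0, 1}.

The values 0, 1 are all present; 2 is the first non-negative integer missing from the set.

2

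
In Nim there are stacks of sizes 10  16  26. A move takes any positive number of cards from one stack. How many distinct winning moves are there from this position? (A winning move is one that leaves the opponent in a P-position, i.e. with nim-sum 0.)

Compute the nim-sum pairwise:
10 XOR 16 = 26
26 XOR 26 = 0
The nim-sum is already 0, so every move leaves a nonzero nim-sum — there are no winning moves.

0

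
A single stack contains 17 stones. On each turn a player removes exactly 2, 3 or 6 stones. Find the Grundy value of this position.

Grundy values for subtraction set {2, 3, 6}:
k:     0  1  2  3  4  5  6  7  8  9 10 11 12 13 14 15 16 17
g(k):  0  0  1  1  2  0  3  1  2  0  0  1  1  2  0  3  1  2
So g(17) = 2.

2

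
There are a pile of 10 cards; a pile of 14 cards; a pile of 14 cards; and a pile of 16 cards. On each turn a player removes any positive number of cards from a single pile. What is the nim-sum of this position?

26

Write each in binary and XOR column by column:
  01010  (10)
  01110  (14)
  01110  (14)
  10000  (16)
  -----
  11010  (26)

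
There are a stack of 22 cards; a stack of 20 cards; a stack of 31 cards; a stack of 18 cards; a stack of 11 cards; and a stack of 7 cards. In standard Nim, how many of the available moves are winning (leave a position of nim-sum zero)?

5

Bitwise XOR of the heap sizes:
  10110  (22)
  10100  (20)
  11111  (31)
  10010  (18)
  01011  (11)
  00111  (7)
  -----
  00011  (3)
The overall nim-sum is X = 3. A stack of size p has a winning move iff p XOR X < p (reduce it to p XOR X).
  22: 22 XOR 3 = 21 < 22 — winning move (to 21).
  20: 20 XOR 3 = 23 ≥ 20 — no move.
  31: 31 XOR 3 = 28 < 31 — winning move (to 28).
  18: 18 XOR 3 = 17 < 18 — winning move (to 17).
  11: 11 XOR 3 = 8 < 11 — winning move (to 8).
  7: 7 XOR 3 = 4 < 7 — winning move (to 4).
That gives 5 winning moves.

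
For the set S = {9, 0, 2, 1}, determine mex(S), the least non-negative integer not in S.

3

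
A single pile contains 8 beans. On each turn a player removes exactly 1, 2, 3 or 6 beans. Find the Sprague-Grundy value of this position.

0

Compute g(0), g(1), … for moves {1, 2, 3, 6}:
g(0) = mex{} = 0
g(1) = mex{0} = 1
g(2) = mex{0,1} = 2
g(3) = mex{0,1,2} = 3
g(4) = mex{1,2,3} = 0
g(5) = mex{0,2,3} = 1
g(6) = mex{0,1,3} = 2
g(7) = mex{0,1,2} = 3
g(8) = mex{1,2,3} = 0
So g(8) = 0.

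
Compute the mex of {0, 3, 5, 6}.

0 is in the set but 1 is not, so the mex is 1.

1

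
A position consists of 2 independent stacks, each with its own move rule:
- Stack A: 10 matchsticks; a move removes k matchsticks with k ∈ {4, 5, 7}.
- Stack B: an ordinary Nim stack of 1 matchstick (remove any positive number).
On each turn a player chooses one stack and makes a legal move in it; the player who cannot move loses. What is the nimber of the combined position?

3

Build the Grundy sequence for stack A with g(k) = mex{g(k−s) : s ∈ {4, 5, 7}, s ≤ k}:
k:     0  1  2  3  4  5  6  7  8  9 10
g(k):  0  0  0  0  1  1  1  1  2  2  2
So g(10) = 2.
Stack B is a plain Nim stack of size 1, so its Grundy value is 1.
The value of a disjunctive sum is the nim-sum of the parts.
Combined value = 2 XOR 1 = 3.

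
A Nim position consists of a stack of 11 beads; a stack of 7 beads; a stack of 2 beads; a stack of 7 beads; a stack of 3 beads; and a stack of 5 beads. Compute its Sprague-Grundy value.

15

In binary:
  1011  (11)
  0111  (7)
  0010  (2)
  0111  (7)
  0011  (3)
  0101  (5)
  ----
  1111  (15)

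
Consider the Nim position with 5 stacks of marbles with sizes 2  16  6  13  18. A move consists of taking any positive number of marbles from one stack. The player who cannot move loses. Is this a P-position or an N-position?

Compute the nim-sum pairwise:
2 ⊕ 16 = 18
18 ⊕ 6 = 20
20 ⊕ 13 = 25
25 ⊕ 18 = 11
The nim-sum is 11 ≠ 0, so this is an N-position: the player to move can win.

N-position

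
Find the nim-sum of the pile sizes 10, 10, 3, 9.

10

Nim-sum: 10 XOR 10 XOR 3 XOR 9 = 10.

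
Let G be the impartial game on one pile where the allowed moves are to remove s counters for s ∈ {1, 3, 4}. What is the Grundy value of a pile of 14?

0

Compute g(0), g(1), … for moves {1, 3, 4}:
k:     0  1  2  3  4  5  6  7  8  9 10 11 12 13 14
g(k):  0  1  0  1  2  3  2  0  1  0  1  2  3  2  0
So g(14) = 0.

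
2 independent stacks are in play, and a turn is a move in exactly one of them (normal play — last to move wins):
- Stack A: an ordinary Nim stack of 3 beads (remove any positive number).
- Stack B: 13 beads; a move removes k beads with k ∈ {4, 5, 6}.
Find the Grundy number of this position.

Stack A is a plain Nim stack of size 3, so its Grundy value is 3.
Grundy values for stack B (subtraction set {4, 5, 6}):
g(0) = mex{} = 0
g(1) = mex{} = 0
g(2) = mex{} = 0
g(3) = mex{} = 0
g(4) = mex{0} = 1
g(5) = mex{0} = 1
g(6) = mex{0} = 1
g(7) = mex{0} = 1
g(8) = mex{0,1} = 2
g(9) = mex{0,1} = 2
g(10) = mex{1} = 0
g(11) = mex{1} = 0
g(12) = mex{1,2} = 0
g(13) = mex{1,2} = 0
So g(13) = 0.
By the Sprague-Grundy theorem, the Grundy value of a sum of independent games is the XOR of the component values.
Combined value = 3 XOR 0 = 3.

3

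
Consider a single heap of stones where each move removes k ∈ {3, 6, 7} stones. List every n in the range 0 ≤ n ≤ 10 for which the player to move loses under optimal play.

0, 1, 2, 10

Build the Grundy sequence with g(k) = mex{g(k−s) : s ∈ {3, 6, 7}, s ≤ k}:
k:     0  1  2  3  4  5  6  7  8  9 10
g(k):  0  0  0  1  1  1  2  2  2  3  0
The P-positions (g = 0) in 0..10 are 0, 1, 2, 10.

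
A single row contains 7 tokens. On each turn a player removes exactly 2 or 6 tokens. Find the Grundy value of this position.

1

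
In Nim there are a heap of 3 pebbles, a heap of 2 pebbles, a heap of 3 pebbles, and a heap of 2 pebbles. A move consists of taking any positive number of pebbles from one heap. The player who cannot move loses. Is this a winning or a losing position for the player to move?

Compute the nim-sum pairwise:
3 XOR 2 = 1
1 XOR 3 = 2
2 XOR 2 = 0
The nim-sum is 0, so this is a P-position: the player to move is in a losing position under optimal play.

Losing position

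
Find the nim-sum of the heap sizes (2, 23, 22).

3

Nim-sum: 2 ^ 23 ^ 22 = 3.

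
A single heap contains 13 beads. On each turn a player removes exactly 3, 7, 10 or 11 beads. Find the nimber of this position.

2

Compute g(0), g(1), … for moves {3, 7, 10, 11}:
k:     0  1  2  3  4  5  6  7  8  9 10 11 12 13
g(k):  0  0  0  1  1  1  0  2  2  1  3  3  2  2
So g(13) = 2.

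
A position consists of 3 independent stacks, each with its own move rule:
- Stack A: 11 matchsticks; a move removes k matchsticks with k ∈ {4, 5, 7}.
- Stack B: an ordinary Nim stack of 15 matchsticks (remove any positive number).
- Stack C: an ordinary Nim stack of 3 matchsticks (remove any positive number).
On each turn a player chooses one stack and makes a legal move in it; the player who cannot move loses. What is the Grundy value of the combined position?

12

For stack A, compute g(0), g(1), … with moves {4, 5, 7}:
g(0) = mex{} = 0
g(1) = mex{} = 0
g(2) = mex{} = 0
g(3) = mex{} = 0
g(4) = mex{0} = 1
g(5) = mex{0} = 1
g(6) = mex{0} = 1
g(7) = mex{0} = 1
g(8) = mex{0,1} = 2
g(9) = mex{0,1} = 2
g(10) = mex{0,1} = 2
g(11) = mex{1} = 0
So g(11) = 0.
Stack B is a plain Nim stack of size 15, so its Grundy value is 15.
Stack C is a plain Nim stack of size 3, so its Grundy value is 3.
The value of a disjunctive sum is the nim-sum of the parts.
Combined value = 0 XOR 15 XOR 3 = 12.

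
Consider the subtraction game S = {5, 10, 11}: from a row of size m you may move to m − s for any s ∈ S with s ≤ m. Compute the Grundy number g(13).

2

Build the Grundy sequence with g(k) = mex{g(k−s) : s ∈ {5, 10, 11}, s ≤ k}:
k:     0  1  2  3  4  5  6  7  8  9 10 11 12 13
g(k):  0  0  0  0  0  1  1  1  1  1  2  2  2  2
So g(13) = 2.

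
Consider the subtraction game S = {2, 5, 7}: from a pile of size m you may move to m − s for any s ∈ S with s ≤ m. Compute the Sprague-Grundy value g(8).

2

Compute g(0), g(1), … for moves {2, 5, 7}:
k:     0  1  2  3  4  5  6  7  8
g(k):  0  0  1  1  0  2  1  3  2
So g(8) = 2.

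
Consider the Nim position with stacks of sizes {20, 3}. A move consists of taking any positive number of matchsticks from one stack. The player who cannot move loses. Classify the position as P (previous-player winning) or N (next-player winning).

Compute the nim-sum pairwise:
20 ^ 3 = 23
The nim-sum is 23 ≠ 0, so this is an N-position: the player to move can win.

N-position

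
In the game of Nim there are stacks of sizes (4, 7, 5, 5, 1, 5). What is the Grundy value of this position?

Nim-sum: 4 XOR 7 XOR 5 XOR 5 XOR 1 XOR 5 = 7.

7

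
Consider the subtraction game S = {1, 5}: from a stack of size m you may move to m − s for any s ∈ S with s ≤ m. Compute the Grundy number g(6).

Compute g(0), g(1), … for moves {1, 5}:
k:     0  1  2  3  4  5  6
g(k):  0  1  0  1  0  1  0
So g(6) = 0.

0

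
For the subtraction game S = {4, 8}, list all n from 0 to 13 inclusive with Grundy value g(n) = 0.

0, 1, 2, 3, 12, 13

Build the Grundy sequence with g(k) = mex{g(k−s) : s ∈ {4, 8}, s ≤ k}:
g(0) = mex{} = 0
g(1) = mex{} = 0
g(2) = mex{} = 0
g(3) = mex{} = 0
g(4) = mex{0} = 1
g(5) = mex{0} = 1
g(6) = mex{0} = 1
g(7) = mex{0} = 1
g(8) = mex{0,1} = 2
g(9) = mex{0,1} = 2
g(10) = mex{0,1} = 2
g(11) = mex{0,1} = 2
g(12) = mex{1,2} = 0
g(13) = mex{1,2} = 0
The P-positions (g = 0) in 0..13 are 0, 1, 2, 3, 12, 13.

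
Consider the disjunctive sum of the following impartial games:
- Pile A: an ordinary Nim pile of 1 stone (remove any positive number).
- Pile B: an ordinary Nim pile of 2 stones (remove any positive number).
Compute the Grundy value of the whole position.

3

Pile A is a plain Nim pile of size 1, so its Grundy value is 1.
Pile B is a plain Nim pile of size 2, so its Grundy value is 2.
By the Sprague-Grundy theorem, the Grundy value of a sum of independent games is the XOR of the component values.
Combined value = 1 ⊕ 2 = 3.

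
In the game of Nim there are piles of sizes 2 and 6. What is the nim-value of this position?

4

Compute the nim-sum pairwise:
2 XOR 6 = 4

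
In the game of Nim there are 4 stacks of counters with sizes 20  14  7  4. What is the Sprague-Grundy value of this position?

25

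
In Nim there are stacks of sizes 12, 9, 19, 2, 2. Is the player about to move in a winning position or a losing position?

Winning position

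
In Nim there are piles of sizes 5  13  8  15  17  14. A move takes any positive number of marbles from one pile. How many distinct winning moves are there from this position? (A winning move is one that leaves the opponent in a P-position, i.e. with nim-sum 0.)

1

In binary:
  00101  (5)
  01101  (13)
  01000  (8)
  01111  (15)
  10001  (17)
  01110  (14)
  -----
  10000  (16)
The overall nim-sum is X = 16. A pile of size p has a winning move iff p XOR X < p (reduce it to p XOR X).
  5: 5 XOR 16 = 21 ≥ 5 — no move.
  13: 13 XOR 16 = 29 ≥ 13 — no move.
  8: 8 XOR 16 = 24 ≥ 8 — no move.
  15: 15 XOR 16 = 31 ≥ 15 — no move.
  17: 17 XOR 16 = 1 < 17 — winning move (to 1).
  14: 14 XOR 16 = 30 ≥ 14 — no move.
That gives 1 winning move.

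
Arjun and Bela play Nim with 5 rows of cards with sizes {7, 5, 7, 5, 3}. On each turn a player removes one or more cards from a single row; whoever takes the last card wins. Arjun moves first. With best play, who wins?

Arjun wins

Nim-sum: 7 XOR 5 XOR 7 XOR 5 XOR 3 = 3.
The nim-sum is 3 ≠ 0, so this is an N-position: the player to move can win; Arjun has a winning move.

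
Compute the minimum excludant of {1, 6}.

0 is not in the set, so the mex is 0.

0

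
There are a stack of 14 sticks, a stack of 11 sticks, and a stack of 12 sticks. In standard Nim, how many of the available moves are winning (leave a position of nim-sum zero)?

3

Nim-sum: 14 ⊕ 11 ⊕ 12 = 9.
The overall nim-sum is X = 9. A stack of size p has a winning move iff p XOR X < p (reduce it to p XOR X).
  14: 14 XOR 9 = 7 < 14 — winning move (to 7).
  11: 11 XOR 9 = 2 < 11 — winning move (to 2).
  12: 12 XOR 9 = 5 < 12 — winning move (to 5).
That gives 3 winning moves.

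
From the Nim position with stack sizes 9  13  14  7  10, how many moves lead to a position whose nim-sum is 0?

In binary:
  1001  (9)
  1101  (13)
  1110  (14)
  0111  (7)
  1010  (10)
  ----
  0111  (7)
The overall nim-sum is X = 7. A stack of size p has a winning move iff p XOR X < p (reduce it to p XOR X).
  9: 9 XOR 7 = 14 ≥ 9 — no move.
  13: 13 XOR 7 = 10 < 13 — winning move (to 10).
  14: 14 XOR 7 = 9 < 14 — winning move (to 9).
  7: 7 XOR 7 = 0 < 7 — winning move (to 0).
  10: 10 XOR 7 = 13 ≥ 10 — no move.
That gives 3 winning moves.

3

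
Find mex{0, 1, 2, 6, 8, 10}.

3

The values 0, 1, 2 are all present; 3 is the first non-negative integer missing from the set.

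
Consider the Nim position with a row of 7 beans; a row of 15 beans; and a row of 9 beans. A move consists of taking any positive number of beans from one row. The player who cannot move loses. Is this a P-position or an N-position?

N-position

Bitwise XOR of the heap sizes:
  0111  (7)
  1111  (15)
  1001  (9)
  ----
  0001  (1)
The nim-sum is 1 ≠ 0, so this is an N-position: the player to move can win.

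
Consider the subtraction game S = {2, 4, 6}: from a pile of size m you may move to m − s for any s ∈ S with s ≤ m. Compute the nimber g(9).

Build the Grundy sequence with g(k) = mex{g(k−s) : s ∈ {2, 4, 6}, s ≤ k}:
g(0) = mex{} = 0
g(1) = mex{} = 0
g(2) = mex{0} = 1
g(3) = mex{0} = 1
g(4) = mex{0,1} = 2
g(5) = mex{0,1} = 2
g(6) = mex{0,1,2} = 3
g(7) = mex{0,1,2} = 3
g(8) = mex{1,2,3} = 0
g(9) = mex{1,2,3} = 0
So g(9) = 0.

0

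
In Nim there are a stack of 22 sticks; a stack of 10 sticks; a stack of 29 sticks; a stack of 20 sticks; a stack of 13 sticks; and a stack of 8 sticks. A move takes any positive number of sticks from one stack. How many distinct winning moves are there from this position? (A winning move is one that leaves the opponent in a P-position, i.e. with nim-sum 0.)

Bitwise XOR of the heap sizes:
  10110  (22)
  01010  (10)
  11101  (29)
  10100  (20)
  01101  (13)
  01000  (8)
  -----
  10000  (16)
The overall nim-sum is X = 16. A stack of size p has a winning move iff p XOR X < p (reduce it to p XOR X).
  22: 22 XOR 16 = 6 < 22 — winning move (to 6).
  10: 10 XOR 16 = 26 ≥ 10 — no move.
  29: 29 XOR 16 = 13 < 29 — winning move (to 13).
  20: 20 XOR 16 = 4 < 20 — winning move (to 4).
  13: 13 XOR 16 = 29 ≥ 13 — no move.
  8: 8 XOR 16 = 24 ≥ 8 — no move.
That gives 3 winning moves.

3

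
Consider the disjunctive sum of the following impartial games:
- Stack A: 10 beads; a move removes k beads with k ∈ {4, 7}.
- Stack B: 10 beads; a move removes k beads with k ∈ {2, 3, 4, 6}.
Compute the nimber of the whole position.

3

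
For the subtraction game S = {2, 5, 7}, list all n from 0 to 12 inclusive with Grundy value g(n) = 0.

0, 1, 4, 10

Grundy values for subtraction set {2, 5, 7}:
k:     0  1  2  3  4  5  6  7  8  9 10 11 12
g(k):  0  0  1  1  0  2  1  3  2  2  0  3  1
The P-positions (g = 0) in 0..12 are 0, 1, 4, 10.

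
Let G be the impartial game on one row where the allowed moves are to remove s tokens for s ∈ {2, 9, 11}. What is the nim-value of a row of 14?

Build the Grundy sequence with g(k) = mex{g(k−s) : s ∈ {2, 9, 11}, s ≤ k}:
g(0) = mex{} = 0
g(1) = mex{} = 0
g(2) = mex{0} = 1
g(3) = mex{0} = 1
g(4) = mex{1} = 0
g(5) = mex{1} = 0
g(6) = mex{0} = 1
g(7) = mex{0} = 1
g(8) = mex{1} = 0
g(9) = mex{0,1} = 2
g(10) = mex{0} = 1
g(11) = mex{0,1,2} = 3
g(12) = mex{0,1} = 2
g(13) = mex{0,1,3} = 2
g(14) = mex{0,1,2} = 3
So g(14) = 3.

3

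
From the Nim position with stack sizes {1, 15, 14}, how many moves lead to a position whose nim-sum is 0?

Compute the nim-sum pairwise:
1 ⊕ 15 = 14
14 ⊕ 14 = 0
The nim-sum is already 0, so every move leaves a nonzero nim-sum — there are no winning moves.

0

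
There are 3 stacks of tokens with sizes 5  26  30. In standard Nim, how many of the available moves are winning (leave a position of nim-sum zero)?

1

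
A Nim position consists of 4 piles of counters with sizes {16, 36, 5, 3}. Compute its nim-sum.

50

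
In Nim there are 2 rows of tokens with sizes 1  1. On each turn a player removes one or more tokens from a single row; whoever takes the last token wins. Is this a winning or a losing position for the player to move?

Losing position

Compute the nim-sum pairwise:
1 XOR 1 = 0
The nim-sum is 0, so this is a P-position: the player to move is in a losing position under optimal play.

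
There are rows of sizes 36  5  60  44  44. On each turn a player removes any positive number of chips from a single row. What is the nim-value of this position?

29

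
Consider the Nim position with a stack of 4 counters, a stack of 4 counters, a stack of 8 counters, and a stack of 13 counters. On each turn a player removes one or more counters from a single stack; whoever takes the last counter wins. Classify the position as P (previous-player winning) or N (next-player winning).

Nim-sum: 4 ⊕ 4 ⊕ 8 ⊕ 13 = 5.
The nim-sum is 5 ≠ 0, so this is an N-position: the player to move can win.

N-position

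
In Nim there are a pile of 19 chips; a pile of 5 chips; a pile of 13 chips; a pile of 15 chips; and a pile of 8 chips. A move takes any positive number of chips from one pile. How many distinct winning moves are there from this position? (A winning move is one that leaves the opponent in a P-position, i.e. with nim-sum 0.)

Bitwise XOR of the heap sizes:
  10011  (19)
  00101  (5)
  01101  (13)
  01111  (15)
  01000  (8)
  -----
  11100  (28)
The overall nim-sum is X = 28. A pile of size p has a winning move iff p XOR X < p (reduce it to p XOR X).
  19: 19 XOR 28 = 15 < 19 — winning move (to 15).
  5: 5 XOR 28 = 25 ≥ 5 — no move.
  13: 13 XOR 28 = 17 ≥ 13 — no move.
  15: 15 XOR 28 = 19 ≥ 15 — no move.
  8: 8 XOR 28 = 20 ≥ 8 — no move.
That gives 1 winning move.

1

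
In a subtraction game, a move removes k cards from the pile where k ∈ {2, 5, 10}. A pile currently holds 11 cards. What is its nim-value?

Compute g(0), g(1), … for moves {2, 5, 10}:
g(0) = mex{} = 0
g(1) = mex{} = 0
g(2) = mex{0} = 1
g(3) = mex{0} = 1
g(4) = mex{1} = 0
g(5) = mex{0,1} = 2
g(6) = mex{0} = 1
g(7) = mex{1,2} = 0
g(8) = mex{1} = 0
g(9) = mex{0} = 1
g(10) = mex{0,2} = 1
g(11) = mex{0,1} = 2
So g(11) = 2.

2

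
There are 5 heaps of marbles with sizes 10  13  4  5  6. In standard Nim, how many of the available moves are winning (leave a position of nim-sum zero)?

0

Compute the nim-sum pairwise:
10 XOR 13 = 7
7 XOR 4 = 3
3 XOR 5 = 6
6 XOR 6 = 0
The nim-sum is already 0, so every move leaves a nonzero nim-sum — there are no winning moves.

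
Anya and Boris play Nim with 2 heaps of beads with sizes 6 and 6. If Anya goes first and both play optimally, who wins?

Boris wins

Bitwise XOR of the heap sizes:
  110  (6)
  110  (6)
  ---
  000  (0)
The nim-sum is 0, so this is a P-position: the player to move is in a losing position under optimal play; Anya is about to move from it and so loses — Boris wins.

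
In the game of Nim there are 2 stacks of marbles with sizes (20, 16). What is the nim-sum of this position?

4

Compute the nim-sum pairwise:
20 ⊕ 16 = 4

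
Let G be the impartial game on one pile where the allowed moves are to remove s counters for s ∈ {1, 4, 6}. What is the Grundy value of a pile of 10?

0

Build the Grundy sequence with g(k) = mex{g(k−s) : s ∈ {1, 4, 6}, s ≤ k}:
k:     0  1  2  3  4  5  6  7  8  9 10
g(k):  0  1  0  1  2  0  1  0  1  2  0
So g(10) = 0.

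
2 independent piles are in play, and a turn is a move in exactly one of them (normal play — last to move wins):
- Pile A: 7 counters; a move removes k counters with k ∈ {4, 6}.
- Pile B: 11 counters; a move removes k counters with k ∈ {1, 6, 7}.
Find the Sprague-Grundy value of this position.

2

For pile A, compute g(0), g(1), … with moves {4, 6}:
k:     0  1  2  3  4  5  6  7
g(k):  0  0  0  0  1  1  1  1
So g(7) = 1.
Build the Grundy sequence for pile B with g(k) = mex{g(k−s) : s ∈ {1, 6, 7}, s ≤ k}:
g(0) = mex{} = 0
g(1) = mex{0} = 1
g(2) = mex{1} = 0
g(3) = mex{0} = 1
g(4) = mex{1} = 0
g(5) = mex{0} = 1
g(6) = mex{0,1} = 2
g(7) = mex{0,1,2} = 3
g(8) = mex{0,1,3} = 2
g(9) = mex{0,1,2} = 3
g(10) = mex{0,1,3} = 2
g(11) = mex{0,1,2} = 3
So g(11) = 3.
By the Sprague-Grundy theorem, the Grundy value of a sum of independent games is the XOR of the component values.
Combined value = 1 ⊕ 3 = 2.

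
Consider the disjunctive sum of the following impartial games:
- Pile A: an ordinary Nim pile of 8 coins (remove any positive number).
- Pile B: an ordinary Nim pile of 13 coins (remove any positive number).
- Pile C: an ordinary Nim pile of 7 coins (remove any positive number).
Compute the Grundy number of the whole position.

2

Pile A is a plain Nim pile of size 8, so its Grundy value is 8.
Pile B is a plain Nim pile of size 13, so its Grundy value is 13.
Pile C is a plain Nim pile of size 7, so its Grundy value is 7.
By the Sprague-Grundy theorem, the Grundy value of a sum of independent games is the XOR of the component values.
Combined value = 8 XOR 13 XOR 7 = 2.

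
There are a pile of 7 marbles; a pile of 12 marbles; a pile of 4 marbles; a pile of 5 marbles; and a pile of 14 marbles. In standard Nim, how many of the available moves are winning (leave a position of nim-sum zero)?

5

In binary:
  0111  (7)
  1100  (12)
  0100  (4)
  0101  (5)
  1110  (14)
  ----
  0100  (4)
The overall nim-sum is X = 4. A pile of size p has a winning move iff p XOR X < p (reduce it to p XOR X).
  7: 7 XOR 4 = 3 < 7 — winning move (to 3).
  12: 12 XOR 4 = 8 < 12 — winning move (to 8).
  4: 4 XOR 4 = 0 < 4 — winning move (to 0).
  5: 5 XOR 4 = 1 < 5 — winning move (to 1).
  14: 14 XOR 4 = 10 < 14 — winning move (to 10).
That gives 5 winning moves.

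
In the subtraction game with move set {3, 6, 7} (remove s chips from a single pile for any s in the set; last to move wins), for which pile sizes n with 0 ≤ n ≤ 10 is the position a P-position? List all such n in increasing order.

0, 1, 2, 10

Build the Grundy sequence with g(k) = mex{g(k−s) : s ∈ {3, 6, 7}, s ≤ k}:
k:     0  1  2  3  4  5  6  7  8  9 10
g(k):  0  0  0  1  1  1  2  2  2  3  0
The P-positions (g = 0) in 0..10 are 0, 1, 2, 10.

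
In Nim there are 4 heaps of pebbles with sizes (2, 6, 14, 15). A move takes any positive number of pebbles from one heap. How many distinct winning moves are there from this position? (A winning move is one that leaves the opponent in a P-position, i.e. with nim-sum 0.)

Compute the nim-sum pairwise:
2 ⊕ 6 = 4
4 ⊕ 14 = 10
10 ⊕ 15 = 5
The overall nim-sum is X = 5. A heap of size p has a winning move iff p XOR X < p (reduce it to p XOR X).
  2: 2 XOR 5 = 7 ≥ 2 — no move.
  6: 6 XOR 5 = 3 < 6 — winning move (to 3).
  14: 14 XOR 5 = 11 < 14 — winning move (to 11).
  15: 15 XOR 5 = 10 < 15 — winning move (to 10).
That gives 3 winning moves.

3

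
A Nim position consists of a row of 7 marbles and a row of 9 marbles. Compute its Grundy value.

Write each in binary and XOR column by column:
  0111  (7)
  1001  (9)
  ----
  1110  (14)

14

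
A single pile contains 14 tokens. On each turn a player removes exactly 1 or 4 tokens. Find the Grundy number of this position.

2

Compute g(0), g(1), … for moves {1, 4}:
k:     0  1  2  3  4  5  6  7  8  9 10 11 12 13 14
g(k):  0  1  0  1  2  0  1  0  1  2  0  1  0  1  2
So g(14) = 2.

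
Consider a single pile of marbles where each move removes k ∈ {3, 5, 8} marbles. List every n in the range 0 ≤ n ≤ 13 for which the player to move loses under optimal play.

0, 1, 2, 11, 12, 13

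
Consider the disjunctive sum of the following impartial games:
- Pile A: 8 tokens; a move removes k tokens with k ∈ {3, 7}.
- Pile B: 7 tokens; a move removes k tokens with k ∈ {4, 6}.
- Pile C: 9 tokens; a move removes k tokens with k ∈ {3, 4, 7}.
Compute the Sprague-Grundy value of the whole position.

0

For pile A, compute g(0), g(1), … with moves {3, 7}:
k:     0  1  2  3  4  5  6  7  8
g(k):  0  0  0  1  1  1  0  2  2
So g(8) = 2.
For pile B, compute g(0), g(1), … with moves {4, 6}:
k:     0  1  2  3  4  5  6  7
g(k):  0  0  0  0  1  1  1  1
So g(7) = 1.
For pile C, compute g(0), g(1), … with moves {3, 4, 7}:
k:     0  1  2  3  4  5  6  7  8  9
g(k):  0  0  0  1  1  1  2  2  2  3
So g(9) = 3.
The value of a disjunctive sum is the nim-sum of the parts.
Combined value = 2 ⊕ 1 ⊕ 3 = 0.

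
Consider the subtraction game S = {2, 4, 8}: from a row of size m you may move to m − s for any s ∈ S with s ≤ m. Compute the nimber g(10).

2

Build the Grundy sequence with g(k) = mex{g(k−s) : s ∈ {2, 4, 8}, s ≤ k}:
k:     0  1  2  3  4  5  6  7  8  9 10
g(k):  0  0  1  1  2  2  0  0  1  1  2
So g(10) = 2.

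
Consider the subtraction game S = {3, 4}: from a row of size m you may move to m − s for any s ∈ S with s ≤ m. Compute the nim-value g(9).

0

Compute g(0), g(1), … for moves {3, 4}:
g(0) = mex{} = 0
g(1) = mex{} = 0
g(2) = mex{} = 0
g(3) = mex{0} = 1
g(4) = mex{0} = 1
g(5) = mex{0} = 1
g(6) = mex{0,1} = 2
g(7) = mex{1} = 0
g(8) = mex{1} = 0
g(9) = mex{1,2} = 0
So g(9) = 0.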